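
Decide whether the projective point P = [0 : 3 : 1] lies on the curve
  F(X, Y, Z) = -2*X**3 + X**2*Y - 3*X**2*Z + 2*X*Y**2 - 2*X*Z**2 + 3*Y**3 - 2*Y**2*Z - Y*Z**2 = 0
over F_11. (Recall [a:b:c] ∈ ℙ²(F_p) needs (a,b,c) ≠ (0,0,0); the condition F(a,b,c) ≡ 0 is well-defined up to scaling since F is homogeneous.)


F(0,3,1) ≡ 5 (mod 11); P is NOT on the curve.

Evaluate F(0, 3, 1) term-by-term (mod 11).
  -2*X**3 ↦ -2·0·1·1 = 0
  X**2*Y ↦ 1·0·3·1 = 0
  -3*X**2*Z ↦ -3·0·1·1 = 0
  2*X*Y**2 ↦ 2·0·9·1 = 0
  -2*X*Z**2 ↦ -2·0·1·1 = 0
  3*Y**3 ↦ 3·1·27·1 = 81
  -2*Y**2*Z ↦ -2·1·9·1 = -18
  -Y*Z**2 ↦ -1·1·3·1 = -3
Sum: F(0, 3, 1) = (0) + (0) + (0) + (0) + (0) + (81) + (-18) + (-3) = 60.
Reducing mod 11: 60 ≡ 5 (mod 11).
Since F(a, b, c) ≡ 5 ≠ 0 (mod 11), P does NOT lie on the curve.


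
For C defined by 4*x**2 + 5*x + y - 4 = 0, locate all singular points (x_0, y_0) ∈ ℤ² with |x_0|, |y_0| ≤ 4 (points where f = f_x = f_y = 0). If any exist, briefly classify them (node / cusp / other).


No singular points in the scanned grid; C is smooth there.

Compute partial derivatives:
  f_x = 8*x + 5.
  f_y = 1.
f_y = 1 is a nonzero constant, so f_y never vanishes: no point (x, y) can satisfy f = f_x = f_y = 0. In particular no (x, y) ∈ {−4, ..., 4}² is singular; the curve is smooth.


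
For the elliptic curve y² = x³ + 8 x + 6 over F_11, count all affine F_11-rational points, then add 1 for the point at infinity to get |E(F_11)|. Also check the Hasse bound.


Affine points = {(1, 2), (1, 9), (4, 5), (4, 6), (7, 3), (7, 8), (9, 2), (9, 9)}; affine count = 8; |E(F_11)| = 9.

Discriminant check: Δ ∝ 4a³ + 27b² = 4·8³ + 27·6² = 4·512 + 27·36 ≡ 6 (mod 11). Nonzero ⇒ E is nonsingular.
For each x ∈ F_11, compute rhs = x³ + 8·x + 6 mod 11, then count y ∈ F_11 with y² ≡ rhs.
  x = 0: rhs = 6, matching y values: none (0 points).
  x = 1: rhs = 4, matching y values: 2, 9 (2 points).
  x = 2: rhs = 8, matching y values: none (0 points).
  x = 3: rhs = 2, matching y values: none (0 points).
  x = 4: rhs = 3, matching y values: 5, 6 (2 points).
  x = 5: rhs = 6, matching y values: none (0 points).
  x = 6: rhs = 6, matching y values: none (0 points).
  x = 7: rhs = 9, matching y values: 3, 8 (2 points).
  x = 8: rhs = 10, matching y values: none (0 points).
  x = 9: rhs = 4, matching y values: 2, 9 (2 points).
  x = 10: rhs = 8, matching y values: none (0 points).
Total affine count: 8.
Full point count |E(F_11)| = 8 + 1 = 9.
Hasse bound: |9 − (11+1)| = |-3| = 3 ≤ 2√11 ≈ 6.6332 ✓.


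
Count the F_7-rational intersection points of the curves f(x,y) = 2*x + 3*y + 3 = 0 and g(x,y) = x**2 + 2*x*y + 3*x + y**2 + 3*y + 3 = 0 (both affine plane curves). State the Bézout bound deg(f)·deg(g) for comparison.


Common zeros: {(5, 5), (6, 2)}; count = 2; Bézout bound = 2.

deg(f) = 1, deg(g) = 2, so Bézout bound = 2.
Scan x ∈ F_7. For each x, list the y ∈ F_7 with f(x, y) ≡ 0 and those with g(x, y) ≡ 0 (mod 7); the common zeros in that column are the intersection.
  x = 0: f ≡ 0 at y ∈ {6}; g ≡ 0 at y ∈ {1, 3}; common: ∅.
  x = 1: f ≡ 0 at y ∈ {3}; g ≡ 0 at y ∈ {0, 2}; common: ∅.
  x = 2: f ≡ 0 at y ∈ {0}; g ≡ 0 at y ∈ {1, 6}; common: ∅.
  x = 3: f ≡ 0 at y ∈ {4}; g ≡ 0 at y ∈ {0, 5}; common: ∅.
  x = 4: f ≡ 0 at y ∈ {1}; g ≡ 0 at y ∈ {4, 6}; common: ∅.
  x = 5: f ≡ 0 at y ∈ {5}; g ≡ 0 at y ∈ {3, 5}; common: {5}.
  x = 6: f ≡ 0 at y ∈ {2}; g ≡ 0 at y ∈ {2, 4}; common: {2}.
Collecting: common zeros = {(5, 5), (6, 2)}, so the count is 2.
Comparison with the Bézout bound: 2 ≤ 2 = deg(f)·deg(g), as expected for curves with no common component (the bound is attained).


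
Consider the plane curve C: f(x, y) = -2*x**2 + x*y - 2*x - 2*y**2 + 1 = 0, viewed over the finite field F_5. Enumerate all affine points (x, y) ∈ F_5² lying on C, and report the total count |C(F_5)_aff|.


Affine F_5-points: {(2, 2), (2, 4), (3, 2), (4, 3), (4, 4)}; count = 5.

For each of the 25 pairs (x, y) ∈ F_5², evaluate f(x, y) mod 5. Record the zeros.
  x = 0: [0↦1, 1↦4, 2↦3, 3↦3, 4↦4]  zeros at y ∈ ∅
  x = 1: [0↦2, 1↦1, 2↦1, 3↦2, 4↦4]  zeros at y ∈ ∅
  x = 2: [0↦4, 1↦4, 2↦0, 3↦2, 4↦0]  zeros at y ∈ {2, 4}
  x = 3: [0↦2, 1↦3, 2↦0, 3↦3, 4↦2]  zeros at y ∈ {2}
  x = 4: [0↦1, 1↦3, 2↦1, 3↦0, 4↦0]  zeros at y ∈ {3, 4}
Collecting zeros: affine points = {(2, 2), (2, 4), (3, 2), (4, 3), (4, 4)}.
Total count |C(F_5)_aff| = 5.


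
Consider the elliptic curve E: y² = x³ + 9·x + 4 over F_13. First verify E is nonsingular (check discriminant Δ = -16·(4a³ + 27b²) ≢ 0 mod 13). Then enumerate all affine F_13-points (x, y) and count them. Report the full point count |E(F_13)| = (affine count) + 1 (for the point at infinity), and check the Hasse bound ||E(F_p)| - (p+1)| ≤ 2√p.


Affine points = {(0, 2), (0, 11), (1, 1), (1, 12), (2, 2), (2, 11), (4, 0), (6, 1), (6, 12), (8, 4), (8, 9), (11, 2), (11, 11)}; affine count = 13; |E(F_13)| = 14.

Discriminant check: Δ ∝ 4a³ + 27b² = 4·9³ + 27·4² = 4·729 + 27·16 ≡ 7 (mod 13). Nonzero ⇒ E is nonsingular.
For each x ∈ F_13, compute rhs = x³ + 9·x + 4 mod 13, then count y ∈ F_13 with y² ≡ rhs.
  x = 0: rhs = 4, matching y values: 2, 11 (2 points).
  x = 1: rhs = 1, matching y values: 1, 12 (2 points).
  x = 2: rhs = 4, matching y values: 2, 11 (2 points).
  x = 3: rhs = 6, matching y values: none (0 points).
  x = 4: rhs = 0, matching y values: 0 (1 points).
  x = 5: rhs = 5, matching y values: none (0 points).
  x = 6: rhs = 1, matching y values: 1, 12 (2 points).
  x = 7: rhs = 7, matching y values: none (0 points).
  x = 8: rhs = 3, matching y values: 4, 9 (2 points).
  x = 9: rhs = 8, matching y values: none (0 points).
  x = 10: rhs = 2, matching y values: none (0 points).
  x = 11: rhs = 4, matching y values: 2, 11 (2 points).
  x = 12: rhs = 7, matching y values: none (0 points).
Total affine count: 13.
Full point count |E(F_13)| = 13 + 1 = 14.
Hasse bound: |14 − (13+1)| = |0| = 0 ≤ 2√13 ≈ 7.2111 ✓.


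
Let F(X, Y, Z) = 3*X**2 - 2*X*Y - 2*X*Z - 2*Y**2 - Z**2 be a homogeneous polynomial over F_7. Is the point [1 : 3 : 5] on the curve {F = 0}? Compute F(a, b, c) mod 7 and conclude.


F(1,3,5) ≡ 0 (mod 7); P is on the curve.

Evaluate F(1, 3, 5) term-by-term (mod 7).
  3*X**2 ↦ 3·1·1·1 = 3
  -2*X*Y ↦ -2·1·3·1 = -6
  -2*X*Z ↦ -2·1·1·5 = -10
  -2*Y**2 ↦ -2·1·9·1 = -18
  -Z**2 ↦ -1·1·1·25 = -25
Sum: F(1, 3, 5) = (3) + (-6) + (-10) + (-18) + (-25) = -56.
Reducing mod 7: -56 ≡ 0 (mod 7).
Since F(a, b, c) ≡ 0 (mod 7), P lies on the curve.


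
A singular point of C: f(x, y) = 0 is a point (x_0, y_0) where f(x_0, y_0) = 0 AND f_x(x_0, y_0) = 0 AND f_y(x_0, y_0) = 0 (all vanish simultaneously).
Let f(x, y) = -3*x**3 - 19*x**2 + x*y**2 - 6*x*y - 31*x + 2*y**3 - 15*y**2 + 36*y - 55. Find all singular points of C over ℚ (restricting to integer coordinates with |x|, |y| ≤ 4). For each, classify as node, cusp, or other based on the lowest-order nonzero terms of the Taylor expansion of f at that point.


Singular points: {(-2, 3)}; classification: node.

Compute partial derivatives:
  f_x = -9*x**2 - 38*x + y**2 - 6*y - 31.
  f_y = 2*x*y - 6*x + 6*y**2 - 30*y + 36.
Scan x_0 ∈ {−4, ..., 4}. For each x_0, f_y(x_0, y) is a polynomial in y; find its integer roots y ∈ {−4, ..., 4}, then test f_x and f at those candidates.
  x = -4: f_y(-4, y) = 6*y**2 - 38*y + 60; vanishes at y ∈ {3}. (-4, 3): f_x = -32 ≠ 0.
  x = -3: f_y(-3, y) = 6*y**2 - 36*y + 54; vanishes at y ∈ {3}. (-3, 3): f_x = -7 ≠ 0.
  x = -2: f_y(-2, y) = 6*y**2 - 34*y + 48; vanishes at y ∈ {3}. (-2, 3): f_x = 0, f = 0 — SINGULAR.
  x = -1: f_y(-1, y) = 6*y**2 - 32*y + 42; vanishes at y ∈ {3}. (-1, 3): f_x = -11 ≠ 0.
  x = 0: f_y(0, y) = 6*y**2 - 30*y + 36; vanishes at y ∈ {2, 3}. (0, 2): f_x = -39 ≠ 0; (0, 3): f_x = -40 ≠ 0.
  x = 1: f_y(1, y) = 6*y**2 - 28*y + 30; vanishes at y ∈ {3}. (1, 3): f_x = -87 ≠ 0.
  x = 2: f_y(2, y) = 6*y**2 - 26*y + 24; vanishes at y ∈ {3}. (2, 3): f_x = -152 ≠ 0.
  x = 3: f_y(3, y) = 6*y**2 - 24*y + 18; vanishes at y ∈ {1, 3}. (3, 1): f_x = -231 ≠ 0; (3, 3): f_x = -235 ≠ 0.
  x = 4: f_y(4, y) = 6*y**2 - 22*y + 12; vanishes at y ∈ {3}. (4, 3): f_x = -336 ≠ 0.
Only singular point on the grid: (-2, 3).
Classify: substitute x = -2 + u, y = 3 + v and expand: f = -3*u**3 - u**2 + u*v**2 + 2*v**3 + v**2.
No constant or linear terms (consistent with a singular point). Quadratic part: -u**2 + v**2. Cubic part: -3*u**3 + u*v**2 + 2*v**3.
The quadratic part v**2 - u**2 = (v − u)(v + u) splits into two distinct linear factors, so there are two distinct tangent lines y − 3 = ±(x − -2) — this is a node (ordinary double point).
Classification: node.


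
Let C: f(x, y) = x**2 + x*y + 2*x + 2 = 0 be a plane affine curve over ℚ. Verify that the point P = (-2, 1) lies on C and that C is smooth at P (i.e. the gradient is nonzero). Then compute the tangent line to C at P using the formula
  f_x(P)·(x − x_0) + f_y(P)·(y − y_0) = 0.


Tangent line at P: -x - 2*y = 0.

Step 1: f(-2, 1) = 0, so P lies on C.
Step 2: partial derivatives
  f_x(x, y) = 2*x + y + 2, f_y(x, y) = x.
  f_x(P) = -1, f_y(P) = -2 (gradient nonzero, so P is smooth).
Step 3: tangent line at P: -1·(x − -2) + -2·(y − 1) = 0.
Expanding: -x - 2*y = 0.


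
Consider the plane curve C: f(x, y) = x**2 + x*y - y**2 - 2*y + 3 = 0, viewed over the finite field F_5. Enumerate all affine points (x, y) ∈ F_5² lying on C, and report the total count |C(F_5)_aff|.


Affine F_5-points: {(0, 1), (0, 2), (3, 2), (3, 4), (4, 1)}; count = 5.

For each of the 25 pairs (x, y) ∈ F_5², evaluate f(x, y) mod 5. Record the zeros.
  x = 0: [0↦3, 1↦0, 2↦0, 3↦3, 4↦4]  zeros at y ∈ {1, 2}
  x = 1: [0↦4, 1↦2, 2↦3, 3↦2, 4↦4]  zeros at y ∈ ∅
  x = 2: [0↦2, 1↦1, 2↦3, 3↦3, 4↦1]  zeros at y ∈ ∅
  x = 3: [0↦2, 1↦2, 2↦0, 3↦1, 4↦0]  zeros at y ∈ {2, 4}
  x = 4: [0↦4, 1↦0, 2↦4, 3↦1, 4↦1]  zeros at y ∈ {1}
Collecting zeros: affine points = {(0, 1), (0, 2), (3, 2), (3, 4), (4, 1)}.
Total count |C(F_5)_aff| = 5.


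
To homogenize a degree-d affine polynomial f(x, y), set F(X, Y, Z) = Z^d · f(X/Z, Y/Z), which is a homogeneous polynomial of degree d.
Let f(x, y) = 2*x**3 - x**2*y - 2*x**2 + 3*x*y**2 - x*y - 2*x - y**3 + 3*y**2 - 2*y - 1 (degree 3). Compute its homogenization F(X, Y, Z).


F(X, Y, Z) = 2*X**3 - X**2*Y - 2*X**2*Z + 3*X*Y**2 - X*Y*Z - 2*X*Z**2 - Y**3 + 3*Y**2*Z - 2*Y*Z**2 - Z**3

deg(f) = 3.
Substitute x = X/Z, y = Y/Z into f, then multiply by Z^3.
  monomial 2·x^3·y^0 ↦ 2·X^3·Y^0·Z^0.
  monomial -1·x^2·y^1 ↦ -1·X^2·Y^1·Z^0.
  monomial -2·x^2·y^0 ↦ -2·X^2·Y^0·Z^1.
  monomial 3·x^1·y^2 ↦ 3·X^1·Y^2·Z^0.
  monomial -1·x^1·y^1 ↦ -1·X^1·Y^1·Z^1.
  monomial -2·x^1·y^0 ↦ -2·X^1·Y^0·Z^2.
  monomial -1·x^0·y^3 ↦ -1·X^0·Y^3·Z^0.
  monomial 3·x^0·y^2 ↦ 3·X^0·Y^2·Z^1.
  monomial -2·x^0·y^1 ↦ -2·X^0·Y^1·Z^2.
  monomial -1·x^0·y^0 ↦ -1·X^0·Y^0·Z^3.
Collecting: F(X, Y, Z) = 2*X**3 - X**2*Y - 2*X**2*Z + 3*X*Y**2 - X*Y*Z - 2*X*Z**2 - Y**3 + 3*Y**2*Z - 2*Y*Z**2 - Z**3.


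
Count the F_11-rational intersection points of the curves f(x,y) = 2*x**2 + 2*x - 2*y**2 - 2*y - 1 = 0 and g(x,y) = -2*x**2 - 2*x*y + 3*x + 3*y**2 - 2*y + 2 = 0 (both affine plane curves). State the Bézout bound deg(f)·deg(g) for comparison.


Common zeros: {(2, 0), (3, 2), (3, 8), (7, 8)}; count = 4; Bézout bound = 4.

deg(f) = 2, deg(g) = 2, so Bézout bound = 4.
Scan x ∈ F_11. For each x, list the y ∈ F_11 with f(x, y) ≡ 0 and those with g(x, y) ≡ 0 (mod 11); the common zeros in that column are the intersection.
  x = 0: f ≡ 0 at y ∈ ∅; g ≡ 0 at y ∈ ∅; common: ∅.
  x = 1: f ≡ 0 at y ∈ ∅; g ≡ 0 at y ∈ ∅; common: ∅.
  x = 2: f ≡ 0 at y ∈ {0, 10}; g ≡ 0 at y ∈ {0, 2}; common: {0}.
  x = 3: f ≡ 0 at y ∈ {2, 8}; g ≡ 0 at y ∈ {2, 8}; common: {2, 8}.
  x = 4: f ≡ 0 at y ∈ ∅; g ≡ 0 at y ∈ ∅; common: ∅.
  x = 5: f ≡ 0 at y ∈ {1, 9}; g ≡ 0 at y ∈ {0, 4}; common: ∅.
  x = 6: f ≡ 0 at y ∈ ∅; g ≡ 0 at y ∈ ∅; common: ∅.
  x = 7: f ≡ 0 at y ∈ {2, 8}; g ≡ 0 at y ∈ {1, 8}; common: {8}.
  x = 8: f ≡ 0 at y ∈ {0, 10}; g ≡ 0 at y ∈ ∅; common: ∅.
  x = 9: f ≡ 0 at y ∈ ∅; g ≡ 0 at y ∈ {4, 10}; common: ∅.
  x = 10: f ≡ 0 at y ∈ ∅; g ≡ 0 at y ∈ {1, 10}; common: ∅.
Collecting: common zeros = {(2, 0), (3, 2), (3, 8), (7, 8)}, so the count is 4.
Comparison with the Bézout bound: 4 ≤ 4 = deg(f)·deg(g), as expected for curves with no common component (the bound is attained).


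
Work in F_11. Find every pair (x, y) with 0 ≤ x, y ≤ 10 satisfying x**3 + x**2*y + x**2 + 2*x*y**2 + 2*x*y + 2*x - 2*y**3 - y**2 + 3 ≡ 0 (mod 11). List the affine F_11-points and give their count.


Affine F_11-points: {(0, 1), (3, 8), (4, 6), (5, 2), (5, 4), (6, 9)}; count = 6.

For each of the 121 pairs (x, y) ∈ F_11², evaluate f(x, y) mod 11. Record the zeros.
  x = 0: [0↦3, 1↦0, 2↦5, 3↦6, 4↦2, 5↦3, 6↦8, 7↦5, 8↦4, 9↦4, 10↦4]  zeros at y ∈ {1}
  x = 1: [0↦7, 1↦9, 2↦1, 3↦4, 4↦6, 5↦6, 6↦3, 7↦7, 8↦6, 9↦10, 10↦7]  zeros at y ∈ ∅
  x = 2: [0↦8, 1↦6, 2↦9, 3↦5, 4↦4, 5↦5, 6↦7, 7↦9, 8↦10, 9↦9, 10↦5]  zeros at y ∈ ∅
  x = 3: [0↦1, 1↦8, 2↦2, 3↦4, 4↦2, 5↦6, 6↦4, 7↦6, 8↦0, 9↦7, 10↦4]  zeros at y ∈ {8}
  x = 4: [0↦3, 1↦10, 2↦8, 3↦7, 4↦6, 5↦4, 6↦0, 7↦4, 8↦4, 9↦10, 10↦10]  zeros at y ∈ {6}
  x = 5: [0↦9, 1↦7, 2↦0, 3↦9, 4↦0, 5↦5, 6↦1, 7↦9, 8↦6, 9↦2, 10↦7]  zeros at y ∈ {2, 4}
  x = 6: [0↦3, 1↦5, 2↦6, 3↦5, 4↦1, 5↦4, 6↦2, 7↦5, 8↦1, 9↦0, 10↦1]  zeros at y ∈ {9}
  x = 7: [0↦2, 1↦10, 2↦10, 3↦1, 4↦4, 5↦7, 6↦9, 7↦9, 8↦6, 9↦10, 10↦9]  zeros at y ∈ ∅
  x = 8: [0↦1, 1↦6, 2↦7, 3↦3, 4↦4, 5↦9, 6↦6, 7↦5, 8↦5, 9↦5, 10↦4]  zeros at y ∈ ∅
  x = 9: [0↦6, 1↦10, 2↦3, 3↦6, 4↦7, 5↦5, 6↦10, 7↦10, 8↦4, 9↦2, 10↦3]  zeros at y ∈ ∅
  x = 10: [0↦1, 1↦6, 2↦4, 3↦5, 4↦8, 5↦1, 6↦5, 7↦8, 8↦9, 9↦7, 10↦1]  zeros at y ∈ ∅
Collecting zeros: affine points = {(0, 1), (3, 8), (4, 6), (5, 2), (5, 4), (6, 9)}.
Total count |C(F_11)_aff| = 6.


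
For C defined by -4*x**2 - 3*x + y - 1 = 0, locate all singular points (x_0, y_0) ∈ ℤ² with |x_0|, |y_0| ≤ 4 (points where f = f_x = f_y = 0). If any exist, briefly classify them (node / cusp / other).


No singular points in the scanned grid; C is smooth there.

Compute partial derivatives:
  f_x = -8*x - 3.
  f_y = 1.
f_y = 1 is a nonzero constant, so f_y never vanishes: no point (x, y) can satisfy f = f_x = f_y = 0. In particular no (x, y) ∈ {−4, ..., 4}² is singular; the curve is smooth.


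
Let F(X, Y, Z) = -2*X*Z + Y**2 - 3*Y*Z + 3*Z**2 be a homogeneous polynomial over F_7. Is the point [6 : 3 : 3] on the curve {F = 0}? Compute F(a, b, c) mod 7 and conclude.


F(6,3,3) ≡ 1 (mod 7); P is NOT on the curve.

Evaluate F(6, 3, 3) term-by-term (mod 7).
  -2*X*Z ↦ -2·6·1·3 = -36
  Y**2 ↦ 1·1·9·1 = 9
  -3*Y*Z ↦ -3·1·3·3 = -27
  3*Z**2 ↦ 3·1·1·9 = 27
Sum: F(6, 3, 3) = (-36) + (9) + (-27) + (27) = -27.
Reducing mod 7: -27 ≡ 1 (mod 7).
Since F(a, b, c) ≡ 1 ≠ 0 (mod 7), P does NOT lie on the curve.


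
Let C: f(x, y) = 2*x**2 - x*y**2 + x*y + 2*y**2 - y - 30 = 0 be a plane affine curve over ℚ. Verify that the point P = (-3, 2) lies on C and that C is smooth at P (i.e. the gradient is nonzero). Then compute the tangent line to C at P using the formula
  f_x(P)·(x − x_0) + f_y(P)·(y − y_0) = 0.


Tangent line at P: -14*x + 16*y - 74 = 0.

Step 1: f(-3, 2) = 0, so P lies on C.
Step 2: partial derivatives
  f_x(x, y) = 4*x - y**2 + y, f_y(x, y) = -2*x*y + x + 4*y - 1.
  f_x(P) = -14, f_y(P) = 16 (gradient nonzero, so P is smooth).
Step 3: tangent line at P: -14·(x − -3) + 16·(y − 2) = 0.
Expanding: -14*x + 16*y - 74 = 0.


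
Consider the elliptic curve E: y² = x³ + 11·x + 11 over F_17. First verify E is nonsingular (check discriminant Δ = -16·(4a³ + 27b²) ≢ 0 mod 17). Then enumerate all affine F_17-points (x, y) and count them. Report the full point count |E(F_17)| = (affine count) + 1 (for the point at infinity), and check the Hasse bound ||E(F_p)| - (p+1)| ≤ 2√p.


Affine points = {(4, 0), (5, 2), (5, 15), (6, 2), (6, 15), (8, 4), (8, 13), (10, 4), (10, 13), (11, 1), (11, 16), (12, 1), (12, 16), (14, 6), (14, 11), (15, 7), (15, 10), (16, 4), (16, 13)}; affine count = 19; |E(F_17)| = 20.

Discriminant check: Δ ∝ 4a³ + 27b² = 4·11³ + 27·11² = 4·1331 + 27·121 ≡ 6 (mod 17). Nonzero ⇒ E is nonsingular.
For each x ∈ F_17, compute rhs = x³ + 11·x + 11 mod 17, then count y ∈ F_17 with y² ≡ rhs.
  x = 0: rhs = 11, matching y values: none (0 points).
  x = 1: rhs = 6, matching y values: none (0 points).
  x = 2: rhs = 7, matching y values: none (0 points).
  x = 3: rhs = 3, matching y values: none (0 points).
  x = 4: rhs = 0, matching y values: 0 (1 points).
  x = 5: rhs = 4, matching y values: 2, 15 (2 points).
  x = 6: rhs = 4, matching y values: 2, 15 (2 points).
  x = 7: rhs = 6, matching y values: none (0 points).
  x = 8: rhs = 16, matching y values: 4, 13 (2 points).
  x = 9: rhs = 6, matching y values: none (0 points).
  x = 10: rhs = 16, matching y values: 4, 13 (2 points).
  x = 11: rhs = 1, matching y values: 1, 16 (2 points).
  x = 12: rhs = 1, matching y values: 1, 16 (2 points).
  x = 13: rhs = 5, matching y values: none (0 points).
  x = 14: rhs = 2, matching y values: 6, 11 (2 points).
  x = 15: rhs = 15, matching y values: 7, 10 (2 points).
  x = 16: rhs = 16, matching y values: 4, 13 (2 points).
Total affine count: 19.
Full point count |E(F_17)| = 19 + 1 = 20.
Hasse bound: |20 − (17+1)| = |2| = 2 ≤ 2√17 ≈ 8.2462 ✓.


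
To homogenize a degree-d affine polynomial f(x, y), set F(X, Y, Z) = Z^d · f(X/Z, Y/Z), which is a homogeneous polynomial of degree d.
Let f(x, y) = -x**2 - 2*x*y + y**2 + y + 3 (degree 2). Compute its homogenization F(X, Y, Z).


F(X, Y, Z) = -X**2 - 2*X*Y + Y**2 + Y*Z + 3*Z**2

deg(f) = 2.
Substitute x = X/Z, y = Y/Z into f, then multiply by Z^2.
  monomial -1·x^2·y^0 ↦ -1·X^2·Y^0·Z^0.
  monomial -2·x^1·y^1 ↦ -2·X^1·Y^1·Z^0.
  monomial 1·x^0·y^2 ↦ 1·X^0·Y^2·Z^0.
  monomial 1·x^0·y^1 ↦ 1·X^0·Y^1·Z^1.
  monomial 3·x^0·y^0 ↦ 3·X^0·Y^0·Z^2.
Collecting: F(X, Y, Z) = -X**2 - 2*X*Y + Y**2 + Y*Z + 3*Z**2.


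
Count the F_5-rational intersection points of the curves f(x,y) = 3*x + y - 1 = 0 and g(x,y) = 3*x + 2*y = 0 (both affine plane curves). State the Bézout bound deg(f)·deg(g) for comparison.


Common zeros: {(4, 4)}; count = 1; Bézout bound = 1.

deg(f) = 1, deg(g) = 1, so Bézout bound = 1.
Scan x ∈ F_5. For each x, list the y ∈ F_5 with f(x, y) ≡ 0 and those with g(x, y) ≡ 0 (mod 5); the common zeros in that column are the intersection.
  x = 0: f ≡ 0 at y ∈ {1}; g ≡ 0 at y ∈ {0}; common: ∅.
  x = 1: f ≡ 0 at y ∈ {3}; g ≡ 0 at y ∈ {1}; common: ∅.
  x = 2: f ≡ 0 at y ∈ {0}; g ≡ 0 at y ∈ {2}; common: ∅.
  x = 3: f ≡ 0 at y ∈ {2}; g ≡ 0 at y ∈ {3}; common: ∅.
  x = 4: f ≡ 0 at y ∈ {4}; g ≡ 0 at y ∈ {4}; common: {4}.
Collecting: common zeros = {(4, 4)}, so the count is 1.
Comparison with the Bézout bound: 1 ≤ 1 = deg(f)·deg(g), as expected for curves with no common component (the bound is attained).


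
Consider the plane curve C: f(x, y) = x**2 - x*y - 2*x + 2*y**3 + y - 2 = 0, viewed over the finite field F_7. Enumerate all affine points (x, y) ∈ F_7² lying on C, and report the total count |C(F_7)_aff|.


Affine F_7-points: {(2, 3), (3, 3), (4, 6), (5, 2), (6, 2)}; count = 5.

For each of the 49 pairs (x, y) ∈ F_7², evaluate f(x, y) mod 7. Record the zeros.
  x = 0: [0↦5, 1↦1, 2↦2, 3↦6, 4↦4, 5↦1, 6↦2]  zeros at y ∈ ∅
  x = 1: [0↦4, 1↦6, 2↦6, 3↦2, 4↦6, 5↦2, 6↦2]  zeros at y ∈ ∅
  x = 2: [0↦5, 1↦6, 2↦5, 3↦0, 4↦3, 5↦5, 6↦4]  zeros at y ∈ {3}
  x = 3: [0↦1, 1↦1, 2↦6, 3↦0, 4↦2, 5↦3, 6↦1]  zeros at y ∈ {3}
  x = 4: [0↦6, 1↦5, 2↦2, 3↦2, 4↦3, 5↦3, 6↦0]  zeros at y ∈ {6}
  x = 5: [0↦6, 1↦4, 2↦0, 3↦6, 4↦6, 5↦5, 6↦1]  zeros at y ∈ {2}
  x = 6: [0↦1, 1↦5, 2↦0, 3↦5, 4↦4, 5↦2, 6↦4]  zeros at y ∈ {2}
Collecting zeros: affine points = {(2, 3), (3, 3), (4, 6), (5, 2), (6, 2)}.
Total count |C(F_7)_aff| = 5.


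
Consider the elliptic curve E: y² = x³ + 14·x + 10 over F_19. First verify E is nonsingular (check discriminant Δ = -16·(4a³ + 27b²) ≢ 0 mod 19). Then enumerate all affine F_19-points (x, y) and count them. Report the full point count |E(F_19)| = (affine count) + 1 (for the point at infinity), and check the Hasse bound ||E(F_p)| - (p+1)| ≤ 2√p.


Affine points = {(1, 5), (1, 14), (4, 4), (4, 15), (6, 5), (6, 14), (8, 8), (8, 11), (12, 5), (12, 14), (14, 9), (14, 10), (15, 2), (15, 17), (16, 6), (16, 13)}; affine count = 16; |E(F_19)| = 17.

Discriminant check: Δ ∝ 4a³ + 27b² = 4·14³ + 27·10² = 4·2744 + 27·100 ≡ 15 (mod 19). Nonzero ⇒ E is nonsingular.
For each x ∈ F_19, compute rhs = x³ + 14·x + 10 mod 19, then count y ∈ F_19 with y² ≡ rhs.
  x = 0: rhs = 10, matching y values: none (0 points).
  x = 1: rhs = 6, matching y values: 5, 14 (2 points).
  x = 2: rhs = 8, matching y values: none (0 points).
  x = 3: rhs = 3, matching y values: none (0 points).
  x = 4: rhs = 16, matching y values: 4, 15 (2 points).
  x = 5: rhs = 15, matching y values: none (0 points).
  x = 6: rhs = 6, matching y values: 5, 14 (2 points).
  x = 7: rhs = 14, matching y values: none (0 points).
  x = 8: rhs = 7, matching y values: 8, 11 (2 points).
  x = 9: rhs = 10, matching y values: none (0 points).
  x = 10: rhs = 10, matching y values: none (0 points).
  x = 11: rhs = 13, matching y values: none (0 points).
  x = 12: rhs = 6, matching y values: 5, 14 (2 points).
  x = 13: rhs = 14, matching y values: none (0 points).
  x = 14: rhs = 5, matching y values: 9, 10 (2 points).
  x = 15: rhs = 4, matching y values: 2, 17 (2 points).
  x = 16: rhs = 17, matching y values: 6, 13 (2 points).
  x = 17: rhs = 12, matching y values: none (0 points).
  x = 18: rhs = 14, matching y values: none (0 points).
Total affine count: 16.
Full point count |E(F_19)| = 16 + 1 = 17.
Hasse bound: |17 − (19+1)| = |-3| = 3 ≤ 2√19 ≈ 8.7178 ✓.


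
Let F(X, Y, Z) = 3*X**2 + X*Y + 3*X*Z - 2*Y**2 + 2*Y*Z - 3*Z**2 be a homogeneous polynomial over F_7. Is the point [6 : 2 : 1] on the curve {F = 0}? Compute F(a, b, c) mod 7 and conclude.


F(6,2,1) ≡ 5 (mod 7); P is NOT on the curve.

Evaluate F(6, 2, 1) term-by-term (mod 7).
  3*X**2 ↦ 3·36·1·1 = 108
  X*Y ↦ 1·6·2·1 = 12
  3*X*Z ↦ 3·6·1·1 = 18
  -2*Y**2 ↦ -2·1·4·1 = -8
  2*Y*Z ↦ 2·1·2·1 = 4
  -3*Z**2 ↦ -3·1·1·1 = -3
Sum: F(6, 2, 1) = (108) + (12) + (18) + (-8) + (4) + (-3) = 131.
Reducing mod 7: 131 ≡ 5 (mod 7).
Since F(a, b, c) ≡ 5 ≠ 0 (mod 7), P does NOT lie on the curve.


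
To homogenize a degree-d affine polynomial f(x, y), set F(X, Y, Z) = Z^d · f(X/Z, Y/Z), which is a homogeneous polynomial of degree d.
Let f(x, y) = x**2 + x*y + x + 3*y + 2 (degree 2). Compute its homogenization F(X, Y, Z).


F(X, Y, Z) = X**2 + X*Y + X*Z + 3*Y*Z + 2*Z**2

deg(f) = 2.
Substitute x = X/Z, y = Y/Z into f, then multiply by Z^2.
  monomial 1·x^2·y^0 ↦ 1·X^2·Y^0·Z^0.
  monomial 1·x^1·y^1 ↦ 1·X^1·Y^1·Z^0.
  monomial 1·x^1·y^0 ↦ 1·X^1·Y^0·Z^1.
  monomial 3·x^0·y^1 ↦ 3·X^0·Y^1·Z^1.
  monomial 2·x^0·y^0 ↦ 2·X^0·Y^0·Z^2.
Collecting: F(X, Y, Z) = X**2 + X*Y + X*Z + 3*Y*Z + 2*Z**2.


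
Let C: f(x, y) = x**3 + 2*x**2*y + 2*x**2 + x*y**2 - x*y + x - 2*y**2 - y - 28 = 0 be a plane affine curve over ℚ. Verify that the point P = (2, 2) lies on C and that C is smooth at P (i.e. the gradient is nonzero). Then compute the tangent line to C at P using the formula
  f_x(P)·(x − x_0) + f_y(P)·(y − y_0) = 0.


Tangent line at P: 39*x + 5*y - 88 = 0.

Step 1: f(2, 2) = 0, so P lies on C.
Step 2: partial derivatives
  f_x(x, y) = 3*x**2 + 4*x*y + 4*x + y**2 - y + 1, f_y(x, y) = 2*x**2 + 2*x*y - x - 4*y - 1.
  f_x(P) = 39, f_y(P) = 5 (gradient nonzero, so P is smooth).
Step 3: tangent line at P: 39·(x − 2) + 5·(y − 2) = 0.
Expanding: 39*x + 5*y - 88 = 0.


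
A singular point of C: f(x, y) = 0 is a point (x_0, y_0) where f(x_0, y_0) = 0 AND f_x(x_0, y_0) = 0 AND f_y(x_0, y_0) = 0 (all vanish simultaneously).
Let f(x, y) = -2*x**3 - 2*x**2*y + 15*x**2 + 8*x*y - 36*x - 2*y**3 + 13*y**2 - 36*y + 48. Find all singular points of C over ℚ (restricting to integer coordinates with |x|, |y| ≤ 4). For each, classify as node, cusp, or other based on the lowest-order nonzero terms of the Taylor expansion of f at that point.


Singular points: {(2, 2)}; classification: node.

Compute partial derivatives:
  f_x = -6*x**2 - 4*x*y + 30*x + 8*y - 36.
  f_y = -2*x**2 + 8*x - 6*y**2 + 26*y - 36.
Scan x_0 ∈ {−4, ..., 4}. For each x_0, f_y(x_0, y) is a polynomial in y; find its integer roots y ∈ {−4, ..., 4}, then test f_x and f at those candidates.
  x = -4: f_y(-4, y) = -6*y**2 + 26*y - 100; no integer root y with |y| ≤ 4.
  x = -3: f_y(-3, y) = -6*y**2 + 26*y - 78; no integer root y with |y| ≤ 4.
  x = -2: f_y(-2, y) = -6*y**2 + 26*y - 60; no integer root y with |y| ≤ 4.
  x = -1: f_y(-1, y) = -6*y**2 + 26*y - 46; no integer root y with |y| ≤ 4.
  x = 0: f_y(0, y) = -6*y**2 + 26*y - 36; no integer root y with |y| ≤ 4.
  x = 1: f_y(1, y) = -6*y**2 + 26*y - 30; no integer root y with |y| ≤ 4.
  x = 2: f_y(2, y) = -6*y**2 + 26*y - 28; vanishes at y ∈ {2}. (2, 2): f_x = 0, f = 0 — SINGULAR.
  x = 3: f_y(3, y) = -6*y**2 + 26*y - 30; no integer root y with |y| ≤ 4.
  x = 4: f_y(4, y) = -6*y**2 + 26*y - 36; no integer root y with |y| ≤ 4.
Only singular point on the grid: (2, 2).
Classify: substitute x = 2 + u, y = 2 + v and expand: f = -2*u**3 - 2*u**2*v - u**2 - 2*v**3 + v**2.
No constant or linear terms (consistent with a singular point). Quadratic part: -u**2 + v**2. Cubic part: -2*u**3 - 2*u**2*v - 2*v**3.
The quadratic part v**2 - u**2 = (v − u)(v + u) splits into two distinct linear factors, so there are two distinct tangent lines y − 2 = ±(x − 2) — this is a node (ordinary double point).
Classification: node.


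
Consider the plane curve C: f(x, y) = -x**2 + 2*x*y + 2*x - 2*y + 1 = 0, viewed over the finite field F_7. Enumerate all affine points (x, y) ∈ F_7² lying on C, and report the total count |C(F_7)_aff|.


Affine F_7-points: {(0, 4), (2, 3), (3, 4), (4, 0), (5, 0), (6, 3)}; count = 6.

For each of the 49 pairs (x, y) ∈ F_7², evaluate f(x, y) mod 7. Record the zeros.
  x = 0: [0↦1, 1↦6, 2↦4, 3↦2, 4↦0, 5↦5, 6↦3]  zeros at y ∈ {4}
  x = 1: [0↦2, 1↦2, 2↦2, 3↦2, 4↦2, 5↦2, 6↦2]  zeros at y ∈ ∅
  x = 2: [0↦1, 1↦3, 2↦5, 3↦0, 4↦2, 5↦4, 6↦6]  zeros at y ∈ {3}
  x = 3: [0↦5, 1↦2, 2↦6, 3↦3, 4↦0, 5↦4, 6↦1]  zeros at y ∈ {4}
  x = 4: [0↦0, 1↦6, 2↦5, 3↦4, 4↦3, 5↦2, 6↦1]  zeros at y ∈ {0}
  x = 5: [0↦0, 1↦1, 2↦2, 3↦3, 4↦4, 5↦5, 6↦6]  zeros at y ∈ {0}
  x = 6: [0↦5, 1↦1, 2↦4, 3↦0, 4↦3, 5↦6, 6↦2]  zeros at y ∈ {3}
Collecting zeros: affine points = {(0, 4), (2, 3), (3, 4), (4, 0), (5, 0), (6, 3)}.
Total count |C(F_7)_aff| = 6.


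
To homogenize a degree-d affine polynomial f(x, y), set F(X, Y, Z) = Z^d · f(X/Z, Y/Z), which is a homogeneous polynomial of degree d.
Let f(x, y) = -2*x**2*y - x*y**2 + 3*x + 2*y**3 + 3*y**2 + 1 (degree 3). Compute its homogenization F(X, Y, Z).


F(X, Y, Z) = -2*X**2*Y - X*Y**2 + 3*X*Z**2 + 2*Y**3 + 3*Y**2*Z + Z**3

deg(f) = 3.
Substitute x = X/Z, y = Y/Z into f, then multiply by Z^3.
  monomial -2·x^2·y^1 ↦ -2·X^2·Y^1·Z^0.
  monomial -1·x^1·y^2 ↦ -1·X^1·Y^2·Z^0.
  monomial 3·x^1·y^0 ↦ 3·X^1·Y^0·Z^2.
  monomial 2·x^0·y^3 ↦ 2·X^0·Y^3·Z^0.
  monomial 3·x^0·y^2 ↦ 3·X^0·Y^2·Z^1.
  monomial 1·x^0·y^0 ↦ 1·X^0·Y^0·Z^3.
Collecting: F(X, Y, Z) = -2*X**2*Y - X*Y**2 + 3*X*Z**2 + 2*Y**3 + 3*Y**2*Z + Z**3.


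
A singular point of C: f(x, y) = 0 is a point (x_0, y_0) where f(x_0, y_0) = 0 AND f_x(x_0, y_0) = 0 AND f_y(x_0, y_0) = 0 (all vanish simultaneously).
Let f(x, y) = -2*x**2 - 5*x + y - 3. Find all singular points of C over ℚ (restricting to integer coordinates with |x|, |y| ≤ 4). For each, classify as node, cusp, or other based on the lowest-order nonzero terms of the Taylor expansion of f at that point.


No singular points in the scanned grid; C is smooth there.

Compute partial derivatives:
  f_x = -4*x - 5.
  f_y = 1.
f_y = 1 is a nonzero constant, so f_y never vanishes: no point (x, y) can satisfy f = f_x = f_y = 0. In particular no (x, y) ∈ {−4, ..., 4}² is singular; the curve is smooth.


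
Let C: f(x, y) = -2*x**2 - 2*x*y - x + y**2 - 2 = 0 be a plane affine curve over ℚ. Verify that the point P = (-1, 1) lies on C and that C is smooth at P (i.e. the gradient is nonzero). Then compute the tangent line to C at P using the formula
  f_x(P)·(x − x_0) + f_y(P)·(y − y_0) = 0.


Tangent line at P: x + 4*y - 3 = 0.

Step 1: f(-1, 1) = 0, so P lies on C.
Step 2: partial derivatives
  f_x(x, y) = -4*x - 2*y - 1, f_y(x, y) = -2*x + 2*y.
  f_x(P) = 1, f_y(P) = 4 (gradient nonzero, so P is smooth).
Step 3: tangent line at P: 1·(x − -1) + 4·(y − 1) = 0.
Expanding: x + 4*y - 3 = 0.


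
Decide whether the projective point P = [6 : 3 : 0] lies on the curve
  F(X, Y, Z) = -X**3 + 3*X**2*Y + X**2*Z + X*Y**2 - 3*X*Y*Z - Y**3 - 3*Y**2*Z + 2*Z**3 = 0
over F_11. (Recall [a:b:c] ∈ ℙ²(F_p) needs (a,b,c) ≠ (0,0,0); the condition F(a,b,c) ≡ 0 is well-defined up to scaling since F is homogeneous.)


F(6,3,0) ≡ 3 (mod 11); P is NOT on the curve.

Evaluate F(6, 3, 0) term-by-term (mod 11).
  -X**3 ↦ -1·216·1·1 = -216
  3*X**2*Y ↦ 3·36·3·1 = 324
  X**2*Z ↦ 1·36·1·0 = 0
  X*Y**2 ↦ 1·6·9·1 = 54
  -3*X*Y*Z ↦ -3·6·3·0 = 0
  -Y**3 ↦ -1·1·27·1 = -27
  -3*Y**2*Z ↦ -3·1·9·0 = 0
  2*Z**3 ↦ 2·1·1·0 = 0
Sum: F(6, 3, 0) = (-216) + (324) + (0) + (54) + (0) + (-27) + (0) + (0) = 135.
Reducing mod 11: 135 ≡ 3 (mod 11).
Since F(a, b, c) ≡ 3 ≠ 0 (mod 11), P does NOT lie on the curve.


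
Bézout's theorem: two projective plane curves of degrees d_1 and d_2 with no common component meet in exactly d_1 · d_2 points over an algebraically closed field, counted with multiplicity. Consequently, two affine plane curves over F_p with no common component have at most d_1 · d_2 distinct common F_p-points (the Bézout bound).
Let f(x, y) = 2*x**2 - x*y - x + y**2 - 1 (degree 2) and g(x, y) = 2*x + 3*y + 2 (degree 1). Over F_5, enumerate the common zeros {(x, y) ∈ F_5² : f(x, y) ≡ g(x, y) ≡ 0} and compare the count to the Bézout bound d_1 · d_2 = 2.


Common zeros: {(0, 1)}; count = 1; Bézout bound = 2.

deg(f) = 2, deg(g) = 1, so Bézout bound = 2.
Scan x ∈ F_5. For each x, list the y ∈ F_5 with f(x, y) ≡ 0 and those with g(x, y) ≡ 0 (mod 5); the common zeros in that column are the intersection.
  x = 0: f ≡ 0 at y ∈ {1, 4}; g ≡ 0 at y ∈ {1}; common: {1}.
  x = 1: f ≡ 0 at y ∈ {0, 1}; g ≡ 0 at y ∈ {2}; common: ∅.
  x = 2: f ≡ 0 at y ∈ {0, 2}; g ≡ 0 at y ∈ {3}; common: ∅.
  x = 3: f ≡ 0 at y ∈ ∅; g ≡ 0 at y ∈ {4}; common: ∅.
  x = 4: f ≡ 0 at y ∈ ∅; g ≡ 0 at y ∈ {0}; common: ∅.
Collecting: common zeros = {(0, 1)}, so the count is 1.
Comparison with the Bézout bound: 1 ≤ 2 = deg(f)·deg(g), as expected for curves with no common component (the affine F_5-count falls short of the bound because intersections may lie at infinity, over extension fields, or carry multiplicity).


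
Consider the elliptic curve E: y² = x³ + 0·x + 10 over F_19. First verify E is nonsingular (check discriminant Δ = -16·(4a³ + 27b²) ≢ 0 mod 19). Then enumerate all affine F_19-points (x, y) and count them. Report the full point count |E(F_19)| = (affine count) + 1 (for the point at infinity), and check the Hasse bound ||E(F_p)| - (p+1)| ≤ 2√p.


Affine points = {(1, 7), (1, 12), (4, 6), (4, 13), (6, 6), (6, 13), (7, 7), (7, 12), (8, 3), (8, 16), (9, 6), (9, 13), (11, 7), (11, 12), (12, 3), (12, 16), (18, 3), (18, 16)}; affine count = 18; |E(F_19)| = 19.

Discriminant check: Δ ∝ 4a³ + 27b² = 4·0³ + 27·10² = 4·0 + 27·100 ≡ 2 (mod 19). Nonzero ⇒ E is nonsingular.
For each x ∈ F_19, compute rhs = x³ + 0·x + 10 mod 19, then count y ∈ F_19 with y² ≡ rhs.
  x = 0: rhs = 10, matching y values: none (0 points).
  x = 1: rhs = 11, matching y values: 7, 12 (2 points).
  x = 2: rhs = 18, matching y values: none (0 points).
  x = 3: rhs = 18, matching y values: none (0 points).
  x = 4: rhs = 17, matching y values: 6, 13 (2 points).
  x = 5: rhs = 2, matching y values: none (0 points).
  x = 6: rhs = 17, matching y values: 6, 13 (2 points).
  x = 7: rhs = 11, matching y values: 7, 12 (2 points).
  x = 8: rhs = 9, matching y values: 3, 16 (2 points).
  x = 9: rhs = 17, matching y values: 6, 13 (2 points).
  x = 10: rhs = 3, matching y values: none (0 points).
  x = 11: rhs = 11, matching y values: 7, 12 (2 points).
  x = 12: rhs = 9, matching y values: 3, 16 (2 points).
  x = 13: rhs = 3, matching y values: none (0 points).
  x = 14: rhs = 18, matching y values: none (0 points).
  x = 15: rhs = 3, matching y values: none (0 points).
  x = 16: rhs = 2, matching y values: none (0 points).
  x = 17: rhs = 2, matching y values: none (0 points).
  x = 18: rhs = 9, matching y values: 3, 16 (2 points).
Total affine count: 18.
Full point count |E(F_19)| = 18 + 1 = 19.
Hasse bound: |19 − (19+1)| = |-1| = 1 ≤ 2√19 ≈ 8.7178 ✓.


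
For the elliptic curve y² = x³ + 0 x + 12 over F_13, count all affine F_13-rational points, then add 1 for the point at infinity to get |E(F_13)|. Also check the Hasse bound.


Affine points = {(0, 5), (0, 8), (1, 0), (3, 0), (7, 2), (7, 11), (8, 2), (8, 11), (9, 0), (11, 2), (11, 11)}; affine count = 11; |E(F_13)| = 12.

Discriminant check: Δ ∝ 4a³ + 27b² = 4·0³ + 27·12² = 4·0 + 27·144 ≡ 1 (mod 13). Nonzero ⇒ E is nonsingular.
For each x ∈ F_13, compute rhs = x³ + 0·x + 12 mod 13, then count y ∈ F_13 with y² ≡ rhs.
  x = 0: rhs = 12, matching y values: 5, 8 (2 points).
  x = 1: rhs = 0, matching y values: 0 (1 points).
  x = 2: rhs = 7, matching y values: none (0 points).
  x = 3: rhs = 0, matching y values: 0 (1 points).
  x = 4: rhs = 11, matching y values: none (0 points).
  x = 5: rhs = 7, matching y values: none (0 points).
  x = 6: rhs = 7, matching y values: none (0 points).
  x = 7: rhs = 4, matching y values: 2, 11 (2 points).
  x = 8: rhs = 4, matching y values: 2, 11 (2 points).
  x = 9: rhs = 0, matching y values: 0 (1 points).
  x = 10: rhs = 11, matching y values: none (0 points).
  x = 11: rhs = 4, matching y values: 2, 11 (2 points).
  x = 12: rhs = 11, matching y values: none (0 points).
Total affine count: 11.
Full point count |E(F_13)| = 11 + 1 = 12.
Hasse bound: |12 − (13+1)| = |-2| = 2 ≤ 2√13 ≈ 7.2111 ✓.


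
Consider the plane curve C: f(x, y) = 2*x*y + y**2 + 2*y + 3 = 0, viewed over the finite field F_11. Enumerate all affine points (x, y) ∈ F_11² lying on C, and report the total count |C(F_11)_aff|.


Affine F_11-points: {(0, 2), (0, 7), (1, 8), (1, 10), (4, 6), (5, 5), (8, 1), (8, 3), (9, 4), (9, 9)}; count = 10.

For each of the 121 pairs (x, y) ∈ F_11², evaluate f(x, y) mod 11. Record the zeros.
  x = 0: [0↦3, 1↦6, 2↦0, 3↦7, 4↦5, 5↦5, 6↦7, 7↦0, 8↦6, 9↦3, 10↦2]  zeros at y ∈ {2, 7}
  x = 1: [0↦3, 1↦8, 2↦4, 3↦2, 4↦2, 5↦4, 6↦8, 7↦3, 8↦0, 9↦10, 10↦0]  zeros at y ∈ {8, 10}
  x = 2: [0↦3, 1↦10, 2↦8, 3↦8, 4↦10, 5↦3, 6↦9, 7↦6, 8↦5, 9↦6, 10↦9]  zeros at y ∈ ∅
  x = 3: [0↦3, 1↦1, 2↦1, 3↦3, 4↦7, 5↦2, 6↦10, 7↦9, 8↦10, 9↦2, 10↦7]  zeros at y ∈ ∅
  x = 4: [0↦3, 1↦3, 2↦5, 3↦9, 4↦4, 5↦1, 6↦0, 7↦1, 8↦4, 9↦9, 10↦5]  zeros at y ∈ {6}
  x = 5: [0↦3, 1↦5, 2↦9, 3↦4, 4↦1, 5↦0, 6↦1, 7↦4, 8↦9, 9↦5, 10↦3]  zeros at y ∈ {5}
  x = 6: [0↦3, 1↦7, 2↦2, 3↦10, 4↦9, 5↦10, 6↦2, 7↦7, 8↦3, 9↦1, 10↦1]  zeros at y ∈ ∅
  x = 7: [0↦3, 1↦9, 2↦6, 3↦5, 4↦6, 5↦9, 6↦3, 7↦10, 8↦8, 9↦8, 10↦10]  zeros at y ∈ ∅
  x = 8: [0↦3, 1↦0, 2↦10, 3↦0, 4↦3, 5↦8, 6↦4, 7↦2, 8↦2, 9↦4, 10↦8]  zeros at y ∈ {1, 3}
  x = 9: [0↦3, 1↦2, 2↦3, 3↦6, 4↦0, 5↦7, 6↦5, 7↦5, 8↦7, 9↦0, 10↦6]  zeros at y ∈ {4, 9}
  x = 10: [0↦3, 1↦4, 2↦7, 3↦1, 4↦8, 5↦6, 6↦6, 7↦8, 8↦1, 9↦7, 10↦4]  zeros at y ∈ ∅
Collecting zeros: affine points = {(0, 2), (0, 7), (1, 8), (1, 10), (4, 6), (5, 5), (8, 1), (8, 3), (9, 4), (9, 9)}.
Total count |C(F_11)_aff| = 10.


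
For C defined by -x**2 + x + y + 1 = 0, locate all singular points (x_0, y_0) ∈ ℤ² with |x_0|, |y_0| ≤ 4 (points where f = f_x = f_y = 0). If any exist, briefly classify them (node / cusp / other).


No singular points in the scanned grid; C is smooth there.

Compute partial derivatives:
  f_x = 1 - 2*x.
  f_y = 1.
f_y = 1 is a nonzero constant, so f_y never vanishes: no point (x, y) can satisfy f = f_x = f_y = 0. In particular no (x, y) ∈ {−4, ..., 4}² is singular; the curve is smooth.


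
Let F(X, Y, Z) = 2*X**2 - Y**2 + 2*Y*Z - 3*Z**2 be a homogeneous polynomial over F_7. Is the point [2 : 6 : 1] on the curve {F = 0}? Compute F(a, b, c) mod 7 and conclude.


F(2,6,1) ≡ 2 (mod 7); P is NOT on the curve.

Evaluate F(2, 6, 1) term-by-term (mod 7).
  2*X**2 ↦ 2·4·1·1 = 8
  -Y**2 ↦ -1·1·36·1 = -36
  2*Y*Z ↦ 2·1·6·1 = 12
  -3*Z**2 ↦ -3·1·1·1 = -3
Sum: F(2, 6, 1) = (8) + (-36) + (12) + (-3) = -19.
Reducing mod 7: -19 ≡ 2 (mod 7).
Since F(a, b, c) ≡ 2 ≠ 0 (mod 7), P does NOT lie on the curve.


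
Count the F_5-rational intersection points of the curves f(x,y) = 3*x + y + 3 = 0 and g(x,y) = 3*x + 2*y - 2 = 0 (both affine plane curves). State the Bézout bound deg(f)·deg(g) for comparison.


Common zeros: {(4, 0)}; count = 1; Bézout bound = 1.

deg(f) = 1, deg(g) = 1, so Bézout bound = 1.
Scan x ∈ F_5. For each x, list the y ∈ F_5 with f(x, y) ≡ 0 and those with g(x, y) ≡ 0 (mod 5); the common zeros in that column are the intersection.
  x = 0: f ≡ 0 at y ∈ {2}; g ≡ 0 at y ∈ {1}; common: ∅.
  x = 1: f ≡ 0 at y ∈ {4}; g ≡ 0 at y ∈ {2}; common: ∅.
  x = 2: f ≡ 0 at y ∈ {1}; g ≡ 0 at y ∈ {3}; common: ∅.
  x = 3: f ≡ 0 at y ∈ {3}; g ≡ 0 at y ∈ {4}; common: ∅.
  x = 4: f ≡ 0 at y ∈ {0}; g ≡ 0 at y ∈ {0}; common: {0}.
Collecting: common zeros = {(4, 0)}, so the count is 1.
Comparison with the Bézout bound: 1 ≤ 1 = deg(f)·deg(g), as expected for curves with no common component (the bound is attained).


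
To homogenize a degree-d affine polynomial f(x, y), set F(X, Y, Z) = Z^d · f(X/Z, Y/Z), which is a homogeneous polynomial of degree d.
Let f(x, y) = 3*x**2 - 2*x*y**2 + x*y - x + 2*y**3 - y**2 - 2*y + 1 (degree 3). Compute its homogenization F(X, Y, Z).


F(X, Y, Z) = 3*X**2*Z - 2*X*Y**2 + X*Y*Z - X*Z**2 + 2*Y**3 - Y**2*Z - 2*Y*Z**2 + Z**3

deg(f) = 3.
Substitute x = X/Z, y = Y/Z into f, then multiply by Z^3.
  monomial 3·x^2·y^0 ↦ 3·X^2·Y^0·Z^1.
  monomial -2·x^1·y^2 ↦ -2·X^1·Y^2·Z^0.
  monomial 1·x^1·y^1 ↦ 1·X^1·Y^1·Z^1.
  monomial -1·x^1·y^0 ↦ -1·X^1·Y^0·Z^2.
  monomial 2·x^0·y^3 ↦ 2·X^0·Y^3·Z^0.
  monomial -1·x^0·y^2 ↦ -1·X^0·Y^2·Z^1.
  monomial -2·x^0·y^1 ↦ -2·X^0·Y^1·Z^2.
  monomial 1·x^0·y^0 ↦ 1·X^0·Y^0·Z^3.
Collecting: F(X, Y, Z) = 3*X**2*Z - 2*X*Y**2 + X*Y*Z - X*Z**2 + 2*Y**3 - Y**2*Z - 2*Y*Z**2 + Z**3.


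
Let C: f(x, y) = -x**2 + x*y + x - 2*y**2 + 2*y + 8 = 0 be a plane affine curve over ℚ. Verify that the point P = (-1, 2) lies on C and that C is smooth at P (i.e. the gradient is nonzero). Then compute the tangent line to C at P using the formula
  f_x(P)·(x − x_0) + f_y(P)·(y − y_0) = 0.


Tangent line at P: 5*x - 7*y + 19 = 0.

Step 1: f(-1, 2) = 0, so P lies on C.
Step 2: partial derivatives
  f_x(x, y) = -2*x + y + 1, f_y(x, y) = x - 4*y + 2.
  f_x(P) = 5, f_y(P) = -7 (gradient nonzero, so P is smooth).
Step 3: tangent line at P: 5·(x − -1) + -7·(y − 2) = 0.
Expanding: 5*x - 7*y + 19 = 0.
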